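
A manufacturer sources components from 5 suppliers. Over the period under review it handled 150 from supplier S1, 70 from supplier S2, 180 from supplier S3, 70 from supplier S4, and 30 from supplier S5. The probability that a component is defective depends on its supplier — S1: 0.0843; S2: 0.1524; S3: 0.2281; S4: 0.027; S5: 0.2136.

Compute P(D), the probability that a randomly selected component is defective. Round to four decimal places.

P(D) ≈ 0.1453

Total: 150 + 70 + 180 + 70 + 30 = 500.
P(S1) = 150/500 = 0.3. P(S2) = 70/500 = 0.14. P(S3) = 180/500 = 0.36. P(S4) = 70/500 = 0.14. P(S5) = 30/500 = 0.06.
By the law of total probability,
P(D) = P(D|S1)·P(S1) + P(D|S2)·P(S2) + P(D|S3)·P(S3) + P(D|S4)·P(S4) + P(D|S5)·P(S5)
      = 0.0843·0.3 + 0.1524·0.14 + 0.2281·0.36 + 0.027·0.14 + 0.2136·0.06
      = 0.02529 + 0.021336 + 0.082116 + 0.00378 + 0.012816 = 0.145338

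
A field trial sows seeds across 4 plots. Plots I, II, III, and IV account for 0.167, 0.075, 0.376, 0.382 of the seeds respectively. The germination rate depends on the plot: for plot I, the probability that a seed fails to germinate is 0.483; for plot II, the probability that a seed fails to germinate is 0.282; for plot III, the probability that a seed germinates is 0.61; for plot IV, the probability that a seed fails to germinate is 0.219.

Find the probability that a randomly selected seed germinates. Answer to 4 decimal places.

P(G) ≈ 0.6679

P(G|I) = 1 − 0.483 = 0.517.
P(G|II) = 1 − 0.282 = 0.718.
P(G|IV) = 1 − 0.219 = 0.781.
Using total probability over the partition,
P(G) = P(G|I)·P(I) + P(G|II)·P(II) + P(G|III)·P(III) + P(G|IV)·P(IV)
      = 0.517·0.167 + 0.718·0.075 + 0.61·0.376 + 0.781·0.382
      = 0.086339 + 0.05385 + 0.22936 + 0.298342 = 0.667891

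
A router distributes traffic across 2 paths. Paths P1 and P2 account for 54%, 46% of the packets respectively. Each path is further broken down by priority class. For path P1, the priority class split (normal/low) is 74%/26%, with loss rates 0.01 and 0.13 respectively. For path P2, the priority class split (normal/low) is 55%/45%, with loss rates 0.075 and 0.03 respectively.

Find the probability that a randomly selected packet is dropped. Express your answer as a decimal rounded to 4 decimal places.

P(L) ≈ 0.0474

P(L|P1) = 0.74·0.01 + 0.26·0.13 = 0.0074 + 0.0338 = 0.0412
P(L|P2) = 0.55·0.075 + 0.45·0.03 = 0.04125 + 0.0135 = 0.05475
Then overall,
P(L) = 0.54·0.0412 + 0.46·0.05475
      = 0.022248 + 0.025185 = 0.047433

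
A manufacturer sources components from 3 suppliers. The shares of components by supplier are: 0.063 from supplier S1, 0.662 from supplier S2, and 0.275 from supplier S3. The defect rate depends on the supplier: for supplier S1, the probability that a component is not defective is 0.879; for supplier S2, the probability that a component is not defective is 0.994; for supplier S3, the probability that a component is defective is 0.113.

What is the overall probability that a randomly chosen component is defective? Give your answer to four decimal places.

P(D) ≈ 0.0427

P(D|S1) = 1 − 0.879 = 0.121.
P(D|S2) = 1 − 0.994 = 0.006.
P(D) = P(D|S1)·P(S1) + P(D|S2)·P(S2) + P(D|S3)·P(S3)
      = 0.121·0.063 + 0.006·0.662 + 0.113·0.275
      = 0.007623 + 0.003972 + 0.031075 = 0.04267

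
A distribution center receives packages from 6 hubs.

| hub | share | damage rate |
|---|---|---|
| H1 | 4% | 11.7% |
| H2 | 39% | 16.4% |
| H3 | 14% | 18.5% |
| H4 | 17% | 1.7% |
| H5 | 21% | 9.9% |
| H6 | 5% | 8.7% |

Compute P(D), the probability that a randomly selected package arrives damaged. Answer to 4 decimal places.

P(D) ≈ 0.1226

P(D) = P(D|H1)·P(H1) + P(D|H2)·P(H2) + P(D|H3)·P(H3) + P(D|H4)·P(H4) + P(D|H5)·P(H5) + P(D|H6)·P(H6)
      = 0.117·0.04 + 0.164·0.39 + 0.185·0.14 + 0.017·0.17 + 0.099·0.21 + 0.087·0.05
      = 0.00468 + 0.06396 + 0.0259 + 0.00289 + 0.02079 + 0.00435 = 0.12257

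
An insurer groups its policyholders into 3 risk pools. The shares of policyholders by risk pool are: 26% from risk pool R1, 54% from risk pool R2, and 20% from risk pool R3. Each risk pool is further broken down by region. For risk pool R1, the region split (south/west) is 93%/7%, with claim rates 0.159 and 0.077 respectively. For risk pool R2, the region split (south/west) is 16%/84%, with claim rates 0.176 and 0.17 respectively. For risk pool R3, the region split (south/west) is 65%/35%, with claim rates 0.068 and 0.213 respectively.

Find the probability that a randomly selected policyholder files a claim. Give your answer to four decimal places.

P(C) ≈ 0.1559

P(C|R1) = 0.93·0.159 + 0.07·0.077 = 0.14787 + 0.00539 = 0.15326
P(C|R2) = 0.16·0.176 + 0.84·0.17 = 0.02816 + 0.1428 = 0.17096
P(C|R3) = 0.65·0.068 + 0.35·0.213 = 0.0442 + 0.07455 = 0.11875
By total probability over the outer partition,
P(C) = 0.26·0.15326 + 0.54·0.17096 + 0.2·0.11875
      = 0.0398476 + 0.0923184 + 0.02375 = 0.155916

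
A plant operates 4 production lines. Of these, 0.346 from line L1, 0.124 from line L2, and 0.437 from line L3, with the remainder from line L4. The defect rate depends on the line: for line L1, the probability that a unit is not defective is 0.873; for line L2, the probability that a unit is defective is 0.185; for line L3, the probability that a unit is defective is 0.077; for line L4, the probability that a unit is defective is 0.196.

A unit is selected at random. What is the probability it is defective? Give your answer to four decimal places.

P(L4) = 1 − (0.346 + 0.124 + 0.437) = 0.093.
P(D|L1) = 1 − 0.873 = 0.127.
P(D) = P(D|L1)·P(L1) + P(D|L2)·P(L2) + P(D|L3)·P(L3) + P(D|L4)·P(L4)
      = 0.127·0.346 + 0.185·0.124 + 0.077·0.437 + 0.196·0.093
      = 0.043942 + 0.02294 + 0.033649 + 0.018228 = 0.118759

0.1188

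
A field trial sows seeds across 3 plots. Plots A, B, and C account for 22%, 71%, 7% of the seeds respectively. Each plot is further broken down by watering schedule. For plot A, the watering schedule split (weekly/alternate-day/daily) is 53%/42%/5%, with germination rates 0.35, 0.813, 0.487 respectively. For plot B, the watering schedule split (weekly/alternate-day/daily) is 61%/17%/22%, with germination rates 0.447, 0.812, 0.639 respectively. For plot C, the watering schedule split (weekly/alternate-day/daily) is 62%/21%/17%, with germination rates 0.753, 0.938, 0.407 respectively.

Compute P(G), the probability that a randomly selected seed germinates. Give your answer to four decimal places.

P(G) ≈ 0.5640

P(G|A) = 0.53·0.35 + 0.42·0.813 + 0.05·0.487 = 0.1855 + 0.34146 + 0.02435 = 0.55131
P(G|B) = 0.61·0.447 + 0.17·0.812 + 0.22·0.639 = 0.27267 + 0.13804 + 0.14058 = 0.55129
P(G|C) = 0.62·0.753 + 0.21·0.938 + 0.17·0.407 = 0.46686 + 0.19698 + 0.06919 = 0.73303
Then overall,
P(G) = 0.22·0.55131 + 0.71·0.55129 + 0.07·0.73303
      = 0.1212882 + 0.3914159 + 0.0513121 = 0.5640162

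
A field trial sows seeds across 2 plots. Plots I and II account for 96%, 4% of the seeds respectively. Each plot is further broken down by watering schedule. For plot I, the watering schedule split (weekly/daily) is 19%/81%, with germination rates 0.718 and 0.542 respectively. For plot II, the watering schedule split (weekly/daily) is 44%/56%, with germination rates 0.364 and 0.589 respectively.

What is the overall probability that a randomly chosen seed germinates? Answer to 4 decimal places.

P(G|I) = 0.19·0.718 + 0.81·0.542 = 0.13642 + 0.43902 = 0.57544
P(G|II) = 0.44·0.364 + 0.56·0.589 = 0.16016 + 0.32984 = 0.49
By total probability over the outer partition,
P(G) = 0.96·0.57544 + 0.04·0.49
      = 0.5524224 + 0.0196 = 0.5720224

P(G) ≈ 0.5720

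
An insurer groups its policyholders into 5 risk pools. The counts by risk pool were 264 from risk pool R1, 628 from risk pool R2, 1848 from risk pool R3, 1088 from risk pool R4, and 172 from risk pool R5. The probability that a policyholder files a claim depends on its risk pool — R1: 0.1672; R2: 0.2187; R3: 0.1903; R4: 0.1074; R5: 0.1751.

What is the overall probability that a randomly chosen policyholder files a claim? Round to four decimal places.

Total: 264 + 628 + 1848 + 1088 + 172 = 4000.
P(R1) = 264/4000 = 0.066. P(R2) = 628/4000 = 0.157. P(R3) = 1848/4000 = 0.462. P(R4) = 1088/4000 = 0.272. P(R5) = 172/4000 = 0.043.
P(C) = P(C|R1)·P(R1) + P(C|R2)·P(R2) + P(C|R3)·P(R3) + P(C|R4)·P(R4) + P(C|R5)·P(R5)
      = 0.1672·0.066 + 0.2187·0.157 + 0.1903·0.462 + 0.1074·0.272 + 0.1751·0.043
      = 0.0110352 + 0.0343359 + 0.0879186 + 0.0292128 + 0.0075293 = 0.1700318

P(C) ≈ 0.1700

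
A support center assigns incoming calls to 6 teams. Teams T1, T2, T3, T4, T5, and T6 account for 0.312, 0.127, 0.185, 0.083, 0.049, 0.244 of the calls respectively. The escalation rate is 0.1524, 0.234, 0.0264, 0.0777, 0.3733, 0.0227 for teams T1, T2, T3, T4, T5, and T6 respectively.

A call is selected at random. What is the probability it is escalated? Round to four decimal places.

P(E) = P(E|T1)·P(T1) + P(E|T2)·P(T2) + P(E|T3)·P(T3) + P(E|T4)·P(T4) + P(E|T5)·P(T5) + P(E|T6)·P(T6)
      = 0.1524·0.312 + 0.234·0.127 + 0.0264·0.185 + 0.0777·0.083 + 0.3733·0.049 + 0.0227·0.244
      = 0.0475488 + 0.029718 + 0.004884 + 0.0064491 + 0.0182917 + 0.0055388 = 0.1124304

0.1124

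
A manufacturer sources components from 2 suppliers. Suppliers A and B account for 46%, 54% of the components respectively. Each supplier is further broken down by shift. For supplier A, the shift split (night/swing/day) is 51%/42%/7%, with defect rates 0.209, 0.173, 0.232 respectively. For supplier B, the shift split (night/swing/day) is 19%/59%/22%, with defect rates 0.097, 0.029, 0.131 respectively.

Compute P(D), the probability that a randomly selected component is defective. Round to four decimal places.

P(D|A) = 0.51·0.209 + 0.42·0.173 + 0.07·0.232 = 0.10659 + 0.07266 + 0.01624 = 0.19549
P(D|B) = 0.19·0.097 + 0.59·0.029 + 0.22·0.131 = 0.01843 + 0.01711 + 0.02882 = 0.06436
Then overall,
P(D) = 0.46·0.19549 + 0.54·0.06436
      = 0.0899254 + 0.0347544 = 0.1246798

P(D) ≈ 0.1247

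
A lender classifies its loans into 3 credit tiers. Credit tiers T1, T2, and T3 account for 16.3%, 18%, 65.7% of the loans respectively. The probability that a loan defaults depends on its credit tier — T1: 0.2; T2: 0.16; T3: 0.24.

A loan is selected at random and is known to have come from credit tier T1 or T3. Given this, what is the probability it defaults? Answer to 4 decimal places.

P(D|S) ≈ 0.2320

Let S = {T1, T3}.
P(S) = 0.163 + 0.657 = 0.82.
P(D ∩ S) = 0.2·0.163 + 0.24·0.657 = 0.0326 + 0.15768 = 0.19028.
P(D | S) = 0.19028 / 0.82 = 0.232049…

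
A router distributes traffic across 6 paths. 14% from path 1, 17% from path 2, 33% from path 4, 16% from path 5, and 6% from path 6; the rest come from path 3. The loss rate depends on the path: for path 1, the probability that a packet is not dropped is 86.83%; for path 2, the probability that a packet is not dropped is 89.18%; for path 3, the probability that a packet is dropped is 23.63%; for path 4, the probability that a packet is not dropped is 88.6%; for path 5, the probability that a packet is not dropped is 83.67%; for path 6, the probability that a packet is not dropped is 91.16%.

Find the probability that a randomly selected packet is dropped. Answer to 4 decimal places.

P(L) ≈ 0.1390

P(3) = 1 − (0.14 + 0.17 + 0.33 + 0.16 + 0.06) = 0.14.
P(L|1) = 1 − 0.8683 = 0.1317.
P(L|2) = 1 − 0.8918 = 0.1082.
P(L|4) = 1 − 0.886 = 0.114.
P(L|5) = 1 − 0.8367 = 0.1633.
P(L|6) = 1 − 0.9116 = 0.0884.
P(L) = P(L|1)·P(1) + P(L|2)·P(2) + P(L|3)·P(3) + P(L|4)·P(4) + P(L|5)·P(5) + P(L|6)·P(6)
      = 0.1317·0.14 + 0.1082·0.17 + 0.2363·0.14 + 0.114·0.33 + 0.1633·0.16 + 0.0884·0.06
      = 0.018438 + 0.018394 + 0.033082 + 0.03762 + 0.026128 + 0.005304 = 0.138966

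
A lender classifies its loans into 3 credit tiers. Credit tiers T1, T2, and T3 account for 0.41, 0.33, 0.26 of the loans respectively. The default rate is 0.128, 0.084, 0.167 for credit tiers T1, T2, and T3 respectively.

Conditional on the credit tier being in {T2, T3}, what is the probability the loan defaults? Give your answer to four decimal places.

Let S = {T2, T3}.
P(S) = 0.33 + 0.26 = 0.59.
P(D ∩ S) = 0.084·0.33 + 0.167·0.26 = 0.02772 + 0.04342 = 0.07114.
P(D | S) = 0.07114 / 0.59 = 0.120576…

P(D|S) ≈ 0.1206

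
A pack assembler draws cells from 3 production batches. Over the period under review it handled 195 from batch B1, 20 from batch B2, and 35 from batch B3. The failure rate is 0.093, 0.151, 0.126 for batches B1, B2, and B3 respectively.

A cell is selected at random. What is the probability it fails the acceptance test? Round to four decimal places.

0.1023

Total: 195 + 20 + 35 = 250.
P(B1) = 195/250 = 0.78. P(B2) = 20/250 = 0.08. P(B3) = 35/250 = 0.14.
P(F) = P(F|B1)·P(B1) + P(F|B2)·P(B2) + P(F|B3)·P(B3)
      = 0.093·0.78 + 0.151·0.08 + 0.126·0.14
      = 0.07254 + 0.01208 + 0.01764 = 0.10226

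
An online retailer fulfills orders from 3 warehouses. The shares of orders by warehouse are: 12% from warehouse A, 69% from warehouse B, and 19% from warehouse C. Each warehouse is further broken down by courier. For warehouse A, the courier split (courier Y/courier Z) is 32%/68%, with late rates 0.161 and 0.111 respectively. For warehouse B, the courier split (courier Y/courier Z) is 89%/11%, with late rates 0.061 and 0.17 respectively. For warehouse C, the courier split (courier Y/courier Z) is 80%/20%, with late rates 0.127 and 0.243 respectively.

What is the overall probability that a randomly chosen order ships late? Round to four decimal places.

P(L|A) = 0.32·0.161 + 0.68·0.111 = 0.05152 + 0.07548 = 0.127
P(L|B) = 0.89·0.061 + 0.11·0.17 = 0.05429 + 0.0187 = 0.07299
P(L|C) = 0.8·0.127 + 0.2·0.243 = 0.1016 + 0.0486 = 0.1502
Then overall,
P(L) = 0.12·0.127 + 0.69·0.07299 + 0.19·0.1502
      = 0.01524 + 0.0503631 + 0.028538 = 0.0941411

0.0941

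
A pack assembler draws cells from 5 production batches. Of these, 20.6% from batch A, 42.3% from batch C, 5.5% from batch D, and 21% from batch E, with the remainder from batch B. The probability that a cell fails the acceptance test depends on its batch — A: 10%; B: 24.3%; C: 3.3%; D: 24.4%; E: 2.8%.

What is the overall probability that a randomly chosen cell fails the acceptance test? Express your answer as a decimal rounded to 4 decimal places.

P(F) ≈ 0.0796

P(B) = 1 − (0.206 + 0.423 + 0.055 + 0.21) = 0.106.
P(F) = P(F|A)·P(A) + P(F|B)·P(B) + P(F|C)·P(C) + P(F|D)·P(D) + P(F|E)·P(E)
      = 0.1·0.206 + 0.243·0.106 + 0.033·0.423 + 0.244·0.055 + 0.028·0.21
      = 0.0206 + 0.025758 + 0.013959 + 0.01342 + 0.00588 = 0.079617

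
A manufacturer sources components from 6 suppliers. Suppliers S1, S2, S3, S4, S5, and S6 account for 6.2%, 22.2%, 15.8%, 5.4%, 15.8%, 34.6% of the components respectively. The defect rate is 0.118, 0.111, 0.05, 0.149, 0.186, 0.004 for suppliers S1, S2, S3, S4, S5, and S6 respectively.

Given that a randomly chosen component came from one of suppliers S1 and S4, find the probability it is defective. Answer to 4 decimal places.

Let S = {S1, S4}.
P(S) = 0.062 + 0.054 = 0.116.
P(D ∩ S) = 0.118·0.062 + 0.149·0.054 = 0.007316 + 0.008046 = 0.015362.
P(D | S) = 0.015362 / 0.116 = 0.132431…

P(D|S) ≈ 0.1324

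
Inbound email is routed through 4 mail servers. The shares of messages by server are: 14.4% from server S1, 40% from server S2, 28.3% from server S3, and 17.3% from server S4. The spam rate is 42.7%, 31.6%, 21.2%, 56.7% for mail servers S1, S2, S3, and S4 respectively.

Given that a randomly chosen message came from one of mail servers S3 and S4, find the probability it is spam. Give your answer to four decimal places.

P(S|J) ≈ 0.3467

Let J = {S3, S4}.
P(J) = 0.283 + 0.173 = 0.456.
P(S ∩ J) = 0.212·0.283 + 0.567·0.173 = 0.059996 + 0.098091 = 0.158087.
P(S | J) = 0.158087 / 0.456 = 0.346682…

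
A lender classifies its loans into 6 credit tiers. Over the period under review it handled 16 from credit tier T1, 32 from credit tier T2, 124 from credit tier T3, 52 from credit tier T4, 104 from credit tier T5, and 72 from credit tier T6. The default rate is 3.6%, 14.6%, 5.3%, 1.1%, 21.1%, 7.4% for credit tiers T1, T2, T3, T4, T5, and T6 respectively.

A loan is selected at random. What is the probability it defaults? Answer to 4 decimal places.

Total: 16 + 32 + 124 + 52 + 104 + 72 = 400.
P(T1) = 16/400 = 0.04. P(T2) = 32/400 = 0.08. P(T3) = 124/400 = 0.31. P(T4) = 52/400 = 0.13. P(T5) = 104/400 = 0.26. P(T6) = 72/400 = 0.18.
P(D) = P(D|T1)·P(T1) + P(D|T2)·P(T2) + P(D|T3)·P(T3) + P(D|T4)·P(T4) + P(D|T5)·P(T5) + P(D|T6)·P(T6)
      = 0.036·0.04 + 0.146·0.08 + 0.053·0.31 + 0.011·0.13 + 0.211·0.26 + 0.074·0.18
      = 0.00144 + 0.01168 + 0.01643 + 0.00143 + 0.05486 + 0.01332 = 0.09916

0.0992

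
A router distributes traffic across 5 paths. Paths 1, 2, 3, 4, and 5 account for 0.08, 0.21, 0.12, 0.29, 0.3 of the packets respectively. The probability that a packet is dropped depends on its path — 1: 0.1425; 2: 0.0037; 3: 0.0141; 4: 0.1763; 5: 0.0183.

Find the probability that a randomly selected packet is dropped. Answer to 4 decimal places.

By the law of total probability,
P(L) = P(L|1)·P(1) + P(L|2)·P(2) + P(L|3)·P(3) + P(L|4)·P(4) + P(L|5)·P(5)
      = 0.1425·0.08 + 0.0037·0.21 + 0.0141·0.12 + 0.1763·0.29 + 0.0183·0.3
      = 0.0114 + 0.000777 + 0.001692 + 0.051127 + 0.00549 = 0.070486

P(L) ≈ 0.0705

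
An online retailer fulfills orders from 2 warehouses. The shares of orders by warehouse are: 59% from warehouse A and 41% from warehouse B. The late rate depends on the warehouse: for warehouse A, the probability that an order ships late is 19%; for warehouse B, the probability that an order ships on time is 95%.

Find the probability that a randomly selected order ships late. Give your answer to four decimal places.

0.1326

P(L|B) = 1 − 0.95 = 0.05.
P(L) = P(L|A)·P(A) + P(L|B)·P(B)
      = 0.19·0.59 + 0.05·0.41
      = 0.1121 + 0.0205 = 0.1326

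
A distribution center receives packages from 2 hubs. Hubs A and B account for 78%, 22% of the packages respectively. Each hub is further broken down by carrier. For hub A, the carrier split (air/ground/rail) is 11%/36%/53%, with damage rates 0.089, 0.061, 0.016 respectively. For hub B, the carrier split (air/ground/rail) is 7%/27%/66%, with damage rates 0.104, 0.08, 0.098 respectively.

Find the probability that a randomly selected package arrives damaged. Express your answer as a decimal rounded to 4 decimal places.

P(D|A) = 0.11·0.089 + 0.36·0.061 + 0.53·0.016 = 0.00979 + 0.02196 + 0.00848 = 0.04023
P(D|B) = 0.07·0.104 + 0.27·0.08 + 0.66·0.098 = 0.00728 + 0.0216 + 0.06468 = 0.09356
By total probability over the outer partition,
P(D) = 0.78·0.04023 + 0.22·0.09356
      = 0.0313794 + 0.0205832 = 0.0519626

0.0520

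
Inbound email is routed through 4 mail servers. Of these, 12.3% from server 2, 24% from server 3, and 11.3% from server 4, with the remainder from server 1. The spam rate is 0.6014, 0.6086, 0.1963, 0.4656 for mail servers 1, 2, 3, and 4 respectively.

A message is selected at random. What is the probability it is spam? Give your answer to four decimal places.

P(1) = 1 − (0.123 + 0.24 + 0.113) = 0.524.
P(S) = P(S|1)·P(1) + P(S|2)·P(2) + P(S|3)·P(3) + P(S|4)·P(4)
      = 0.6014·0.524 + 0.6086·0.123 + 0.1963·0.24 + 0.4656·0.113
      = 0.3151336 + 0.0748578 + 0.047112 + 0.0526128 = 0.4897162

P(S) ≈ 0.4897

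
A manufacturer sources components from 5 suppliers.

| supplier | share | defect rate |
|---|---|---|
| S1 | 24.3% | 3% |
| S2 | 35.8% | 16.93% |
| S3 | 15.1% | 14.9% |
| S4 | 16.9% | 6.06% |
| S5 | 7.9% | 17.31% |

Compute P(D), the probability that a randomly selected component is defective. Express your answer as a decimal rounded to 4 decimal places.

0.1143

P(D) = P(D|S1)·P(S1) + P(D|S2)·P(S2) + P(D|S3)·P(S3) + P(D|S4)·P(S4) + P(D|S5)·P(S5)
      = 0.03·0.243 + 0.1693·0.358 + 0.149·0.151 + 0.0606·0.169 + 0.1731·0.079
      = 0.00729 + 0.0606094 + 0.022499 + 0.0102414 + 0.0136749 = 0.1143147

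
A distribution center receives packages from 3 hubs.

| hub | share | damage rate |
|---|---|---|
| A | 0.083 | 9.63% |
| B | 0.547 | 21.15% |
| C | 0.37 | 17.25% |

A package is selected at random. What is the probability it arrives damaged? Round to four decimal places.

P(D) ≈ 0.1875

Using total probability over the partition,
P(D) = P(D|A)·P(A) + P(D|B)·P(B) + P(D|C)·P(C)
      = 0.0963·0.083 + 0.2115·0.547 + 0.1725·0.37
      = 0.0079929 + 0.1156905 + 0.063825 = 0.1875084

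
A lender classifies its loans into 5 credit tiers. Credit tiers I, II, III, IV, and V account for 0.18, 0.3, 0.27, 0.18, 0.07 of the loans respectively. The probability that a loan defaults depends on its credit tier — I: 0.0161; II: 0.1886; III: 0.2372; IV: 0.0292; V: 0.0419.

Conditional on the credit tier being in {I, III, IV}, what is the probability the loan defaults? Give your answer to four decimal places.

Let S = {I, III, IV}.
P(S) = 0.18 + 0.27 + 0.18 = 0.63.
P(D ∩ S) = 0.0161·0.18 + 0.2372·0.27 + 0.0292·0.18 = 0.002898 + 0.064044 + 0.005256 = 0.072198.
P(D | S) = 0.072198 / 0.63 = 0.114600…

0.1146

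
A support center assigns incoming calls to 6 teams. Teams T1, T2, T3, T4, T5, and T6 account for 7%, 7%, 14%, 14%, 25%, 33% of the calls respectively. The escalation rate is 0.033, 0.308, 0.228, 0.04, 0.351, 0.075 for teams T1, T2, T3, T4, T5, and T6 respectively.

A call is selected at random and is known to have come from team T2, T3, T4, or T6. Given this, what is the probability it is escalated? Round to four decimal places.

P(E|S) ≈ 0.1233

Let S = {T2, T3, T4, T6}.
P(S) = 0.07 + 0.14 + 0.14 + 0.33 = 0.68.
P(E ∩ S) = 0.308·0.07 + 0.228·0.14 + 0.04·0.14 + 0.075·0.33 = 0.02156 + 0.03192 + 0.0056 + 0.02475 = 0.08383.
P(E | S) = 0.08383 / 0.68 = 0.123279…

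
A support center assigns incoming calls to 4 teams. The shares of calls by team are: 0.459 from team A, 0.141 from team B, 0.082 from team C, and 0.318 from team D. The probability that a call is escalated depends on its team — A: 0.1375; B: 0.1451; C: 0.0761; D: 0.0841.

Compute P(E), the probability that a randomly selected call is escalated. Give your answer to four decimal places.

Summing over the partition,
P(E) = P(E|A)·P(A) + P(E|B)·P(B) + P(E|C)·P(C) + P(E|D)·P(D)
      = 0.1375·0.459 + 0.1451·0.141 + 0.0761·0.082 + 0.0841·0.318
      = 0.0631125 + 0.0204591 + 0.0062402 + 0.0267438 = 0.1165556

P(E) ≈ 0.1166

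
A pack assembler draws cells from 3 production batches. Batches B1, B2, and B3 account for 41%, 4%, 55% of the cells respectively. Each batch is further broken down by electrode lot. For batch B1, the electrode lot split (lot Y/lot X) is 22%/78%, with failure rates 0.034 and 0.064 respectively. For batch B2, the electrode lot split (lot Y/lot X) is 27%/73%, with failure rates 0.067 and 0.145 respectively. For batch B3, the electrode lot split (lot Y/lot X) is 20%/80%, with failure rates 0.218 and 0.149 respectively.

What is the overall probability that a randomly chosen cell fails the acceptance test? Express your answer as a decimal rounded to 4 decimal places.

P(F|B1) = 0.22·0.034 + 0.78·0.064 = 0.00748 + 0.04992 = 0.0574
P(F|B2) = 0.27·0.067 + 0.73·0.145 = 0.01809 + 0.10585 = 0.12394
P(F|B3) = 0.2·0.218 + 0.8·0.149 = 0.0436 + 0.1192 = 0.1628
By total probability over the outer partition,
P(F) = 0.41·0.0574 + 0.04·0.12394 + 0.55·0.1628
      = 0.023534 + 0.0049576 + 0.08954 = 0.1180316

0.1180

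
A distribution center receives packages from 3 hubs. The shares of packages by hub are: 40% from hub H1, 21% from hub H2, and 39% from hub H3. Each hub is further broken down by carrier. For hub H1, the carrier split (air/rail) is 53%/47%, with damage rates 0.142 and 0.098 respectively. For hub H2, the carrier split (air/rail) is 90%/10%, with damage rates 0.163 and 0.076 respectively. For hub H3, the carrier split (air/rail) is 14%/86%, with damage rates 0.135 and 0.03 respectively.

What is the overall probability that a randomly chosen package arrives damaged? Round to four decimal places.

P(D) ≈ 0.0984

P(D|H1) = 0.53·0.142 + 0.47·0.098 = 0.07526 + 0.04606 = 0.12132
P(D|H2) = 0.9·0.163 + 0.1·0.076 = 0.1467 + 0.0076 = 0.1543
P(D|H3) = 0.14·0.135 + 0.86·0.03 = 0.0189 + 0.0258 = 0.0447
Then overall,
P(D) = 0.4·0.12132 + 0.21·0.1543 + 0.39·0.0447
      = 0.048528 + 0.032403 + 0.017433 = 0.098364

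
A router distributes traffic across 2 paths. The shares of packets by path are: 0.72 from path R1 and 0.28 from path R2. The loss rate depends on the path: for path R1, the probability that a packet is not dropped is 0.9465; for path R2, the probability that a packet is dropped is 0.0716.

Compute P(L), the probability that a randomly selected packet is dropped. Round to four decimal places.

P(L|R1) = 1 − 0.9465 = 0.0535.
P(L) = P(L|R1)·P(R1) + P(L|R2)·P(R2)
      = 0.0535·0.72 + 0.0716·0.28
      = 0.03852 + 0.020048 = 0.058568

P(L) ≈ 0.0586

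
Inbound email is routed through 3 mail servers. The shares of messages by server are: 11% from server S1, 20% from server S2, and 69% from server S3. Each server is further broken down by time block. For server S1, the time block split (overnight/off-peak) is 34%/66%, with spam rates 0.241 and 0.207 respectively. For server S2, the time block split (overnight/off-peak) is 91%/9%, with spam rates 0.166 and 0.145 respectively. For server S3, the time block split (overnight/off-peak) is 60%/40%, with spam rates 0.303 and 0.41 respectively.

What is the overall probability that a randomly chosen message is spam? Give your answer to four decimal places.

P(S|S1) = 0.34·0.241 + 0.66·0.207 = 0.08194 + 0.13662 = 0.21856
P(S|S2) = 0.91·0.166 + 0.09·0.145 = 0.15106 + 0.01305 = 0.16411
P(S|S3) = 0.6·0.303 + 0.4·0.41 = 0.1818 + 0.164 = 0.3458
By total probability over the outer partition,
P(S) = 0.11·0.21856 + 0.2·0.16411 + 0.69·0.3458
      = 0.0240416 + 0.032822 + 0.238602 = 0.2954656

P(S) ≈ 0.2955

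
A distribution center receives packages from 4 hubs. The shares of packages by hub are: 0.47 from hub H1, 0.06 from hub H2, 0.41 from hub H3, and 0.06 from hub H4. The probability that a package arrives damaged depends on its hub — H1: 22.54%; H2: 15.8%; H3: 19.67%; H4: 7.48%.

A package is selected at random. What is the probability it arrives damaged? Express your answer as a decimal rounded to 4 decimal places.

P(D) ≈ 0.2006

Summing over the partition,
P(D) = P(D|H1)·P(H1) + P(D|H2)·P(H2) + P(D|H3)·P(H3) + P(D|H4)·P(H4)
      = 0.2254·0.47 + 0.158·0.06 + 0.1967·0.41 + 0.0748·0.06
      = 0.105938 + 0.00948 + 0.080647 + 0.004488 = 0.200553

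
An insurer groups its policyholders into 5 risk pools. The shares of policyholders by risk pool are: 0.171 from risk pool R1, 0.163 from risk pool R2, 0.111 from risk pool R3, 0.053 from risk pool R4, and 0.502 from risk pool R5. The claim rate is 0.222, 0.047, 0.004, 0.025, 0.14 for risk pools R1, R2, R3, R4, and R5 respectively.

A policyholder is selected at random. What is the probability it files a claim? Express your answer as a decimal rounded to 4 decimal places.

P(C) ≈ 0.1177

By the law of total probability,
P(C) = P(C|R1)·P(R1) + P(C|R2)·P(R2) + P(C|R3)·P(R3) + P(C|R4)·P(R4) + P(C|R5)·P(R5)
      = 0.222·0.171 + 0.047·0.163 + 0.004·0.111 + 0.025·0.053 + 0.14·0.502
      = 0.037962 + 0.007661 + 0.000444 + 0.001325 + 0.07028 = 0.117672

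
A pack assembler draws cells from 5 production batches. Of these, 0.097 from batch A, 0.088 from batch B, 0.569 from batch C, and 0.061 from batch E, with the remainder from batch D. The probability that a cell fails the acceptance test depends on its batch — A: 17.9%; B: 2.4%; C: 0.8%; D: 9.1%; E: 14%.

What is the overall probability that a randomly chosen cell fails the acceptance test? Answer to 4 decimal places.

0.0494

P(D) = 1 − (0.097 + 0.088 + 0.569 + 0.061) = 0.185.
P(F) = P(F|A)·P(A) + P(F|B)·P(B) + P(F|C)·P(C) + P(F|D)·P(D) + P(F|E)·P(E)
      = 0.179·0.097 + 0.024·0.088 + 0.008·0.569 + 0.091·0.185 + 0.14·0.061
      = 0.017363 + 0.002112 + 0.004552 + 0.016835 + 0.00854 = 0.049402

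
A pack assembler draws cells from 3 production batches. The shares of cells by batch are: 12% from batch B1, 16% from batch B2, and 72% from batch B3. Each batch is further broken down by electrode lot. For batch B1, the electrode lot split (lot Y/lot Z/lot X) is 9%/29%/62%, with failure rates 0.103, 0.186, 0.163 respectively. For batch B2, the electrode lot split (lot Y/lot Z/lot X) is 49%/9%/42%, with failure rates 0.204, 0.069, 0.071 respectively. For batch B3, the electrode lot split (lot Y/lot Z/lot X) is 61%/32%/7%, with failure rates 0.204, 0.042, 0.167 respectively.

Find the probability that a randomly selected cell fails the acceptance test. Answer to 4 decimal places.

P(F|B1) = 0.09·0.103 + 0.29·0.186 + 0.62·0.163 = 0.00927 + 0.05394 + 0.10106 = 0.16427
P(F|B2) = 0.49·0.204 + 0.09·0.069 + 0.42·0.071 = 0.09996 + 0.00621 + 0.02982 = 0.13599
P(F|B3) = 0.61·0.204 + 0.32·0.042 + 0.07·0.167 = 0.12444 + 0.01344 + 0.01169 = 0.14957
Then overall,
P(F) = 0.12·0.16427 + 0.16·0.13599 + 0.72·0.14957
      = 0.0197124 + 0.0217584 + 0.1076904 = 0.1491612

P(F) ≈ 0.1492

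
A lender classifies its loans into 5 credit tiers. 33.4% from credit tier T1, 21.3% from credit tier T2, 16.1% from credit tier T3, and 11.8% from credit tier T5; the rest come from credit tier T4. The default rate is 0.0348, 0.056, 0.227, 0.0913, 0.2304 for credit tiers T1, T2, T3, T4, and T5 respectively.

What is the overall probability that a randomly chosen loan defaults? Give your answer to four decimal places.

P(D) ≈ 0.1032

P(T4) = 1 − (0.334 + 0.213 + 0.161 + 0.118) = 0.174.
P(D) = P(D|T1)·P(T1) + P(D|T2)·P(T2) + P(D|T3)·P(T3) + P(D|T4)·P(T4) + P(D|T5)·P(T5)
      = 0.0348·0.334 + 0.056·0.213 + 0.227·0.161 + 0.0913·0.174 + 0.2304·0.118
      = 0.0116232 + 0.011928 + 0.036547 + 0.0158862 + 0.0271872 = 0.1031716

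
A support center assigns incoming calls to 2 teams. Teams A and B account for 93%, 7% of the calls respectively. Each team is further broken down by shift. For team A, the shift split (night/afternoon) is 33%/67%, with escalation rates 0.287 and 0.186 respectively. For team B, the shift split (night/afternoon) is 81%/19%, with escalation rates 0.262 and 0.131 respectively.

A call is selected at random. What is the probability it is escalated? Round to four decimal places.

0.2206

P(E|A) = 0.33·0.287 + 0.67·0.186 = 0.09471 + 0.12462 = 0.21933
P(E|B) = 0.81·0.262 + 0.19·0.131 = 0.21222 + 0.02489 = 0.23711
By total probability over the outer partition,
P(E) = 0.93·0.21933 + 0.07·0.23711
      = 0.2039769 + 0.0165977 = 0.2205746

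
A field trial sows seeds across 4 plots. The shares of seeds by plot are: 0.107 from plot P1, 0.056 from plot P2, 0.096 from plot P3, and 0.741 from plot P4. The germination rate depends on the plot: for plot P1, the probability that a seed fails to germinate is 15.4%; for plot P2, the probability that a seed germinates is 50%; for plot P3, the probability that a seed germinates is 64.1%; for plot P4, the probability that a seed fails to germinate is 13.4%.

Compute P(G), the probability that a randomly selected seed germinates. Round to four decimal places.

0.8218

P(G|P1) = 1 − 0.154 = 0.846.
P(G|P4) = 1 − 0.134 = 0.866.
Summing over the partition,
P(G) = P(G|P1)·P(P1) + P(G|P2)·P(P2) + P(G|P3)·P(P3) + P(G|P4)·P(P4)
      = 0.846·0.107 + 0.5·0.056 + 0.641·0.096 + 0.866·0.741
      = 0.090522 + 0.028 + 0.061536 + 0.641706 = 0.821764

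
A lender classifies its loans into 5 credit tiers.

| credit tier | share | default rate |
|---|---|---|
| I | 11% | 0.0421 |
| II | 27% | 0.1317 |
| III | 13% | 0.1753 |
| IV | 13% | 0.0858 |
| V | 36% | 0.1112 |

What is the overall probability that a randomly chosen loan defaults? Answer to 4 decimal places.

Summing over the partition,
P(D) = P(D|I)·P(I) + P(D|II)·P(II) + P(D|III)·P(III) + P(D|IV)·P(IV) + P(D|V)·P(V)
      = 0.0421·0.11 + 0.1317·0.27 + 0.1753·0.13 + 0.0858·0.13 + 0.1112·0.36
      = 0.004631 + 0.035559 + 0.022789 + 0.011154 + 0.040032 = 0.114165

P(D) ≈ 0.1142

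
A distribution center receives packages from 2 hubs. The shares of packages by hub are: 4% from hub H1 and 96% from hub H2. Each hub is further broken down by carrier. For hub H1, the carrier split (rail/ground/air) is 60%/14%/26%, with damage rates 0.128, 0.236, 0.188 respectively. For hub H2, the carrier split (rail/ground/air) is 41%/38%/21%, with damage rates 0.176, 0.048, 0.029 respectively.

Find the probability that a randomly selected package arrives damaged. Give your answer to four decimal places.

0.0990

P(D|H1) = 0.6·0.128 + 0.14·0.236 + 0.26·0.188 = 0.0768 + 0.03304 + 0.04888 = 0.15872
P(D|H2) = 0.41·0.176 + 0.38·0.048 + 0.21·0.029 = 0.07216 + 0.01824 + 0.00609 = 0.09649
Then overall,
P(D) = 0.04·0.15872 + 0.96·0.09649
      = 0.0063488 + 0.0926304 = 0.0989792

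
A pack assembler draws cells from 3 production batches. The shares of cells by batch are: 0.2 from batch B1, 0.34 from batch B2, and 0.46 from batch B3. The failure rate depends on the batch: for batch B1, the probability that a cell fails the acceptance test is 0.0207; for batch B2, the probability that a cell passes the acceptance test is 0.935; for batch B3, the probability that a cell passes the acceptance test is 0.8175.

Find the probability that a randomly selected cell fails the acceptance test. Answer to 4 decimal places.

P(F) ≈ 0.1102

P(F|B2) = 1 − 0.935 = 0.065.
P(F|B3) = 1 − 0.8175 = 0.1825.
P(F) = P(F|B1)·P(B1) + P(F|B2)·P(B2) + P(F|B3)·P(B3)
      = 0.0207·0.2 + 0.065·0.34 + 0.1825·0.46
      = 0.00414 + 0.0221 + 0.08395 = 0.11019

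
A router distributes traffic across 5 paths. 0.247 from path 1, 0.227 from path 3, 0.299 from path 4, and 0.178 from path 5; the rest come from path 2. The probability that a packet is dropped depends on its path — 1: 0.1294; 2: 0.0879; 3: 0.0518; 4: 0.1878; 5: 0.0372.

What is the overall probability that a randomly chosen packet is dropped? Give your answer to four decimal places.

P(2) = 1 − (0.247 + 0.227 + 0.299 + 0.178) = 0.049.
P(L) = P(L|1)·P(1) + P(L|2)·P(2) + P(L|3)·P(3) + P(L|4)·P(4) + P(L|5)·P(5)
      = 0.1294·0.247 + 0.0879·0.049 + 0.0518·0.227 + 0.1878·0.299 + 0.0372·0.178
      = 0.0319618 + 0.0043071 + 0.0117586 + 0.0561522 + 0.0066216 = 0.1108013

0.1108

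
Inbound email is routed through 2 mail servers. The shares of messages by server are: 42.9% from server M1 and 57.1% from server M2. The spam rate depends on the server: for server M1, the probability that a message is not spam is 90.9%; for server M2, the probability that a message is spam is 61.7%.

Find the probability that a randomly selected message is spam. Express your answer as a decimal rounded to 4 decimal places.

P(S|M1) = 1 − 0.909 = 0.091.
Summing over the partition,
P(S) = P(S|M1)·P(M1) + P(S|M2)·P(M2)
      = 0.091·0.429 + 0.617·0.571
      = 0.039039 + 0.352307 = 0.391346

0.3913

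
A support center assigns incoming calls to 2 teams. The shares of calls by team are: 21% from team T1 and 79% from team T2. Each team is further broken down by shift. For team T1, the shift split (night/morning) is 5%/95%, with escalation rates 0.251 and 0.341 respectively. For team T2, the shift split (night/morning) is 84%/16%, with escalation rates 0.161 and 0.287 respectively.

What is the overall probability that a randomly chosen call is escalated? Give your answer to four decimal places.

P(E) ≈ 0.2138

P(E|T1) = 0.05·0.251 + 0.95·0.341 = 0.01255 + 0.32395 = 0.3365
P(E|T2) = 0.84·0.161 + 0.16·0.287 = 0.13524 + 0.04592 = 0.18116
By total probability over the outer partition,
P(E) = 0.21·0.3365 + 0.79·0.18116
      = 0.070665 + 0.1431164 = 0.2137814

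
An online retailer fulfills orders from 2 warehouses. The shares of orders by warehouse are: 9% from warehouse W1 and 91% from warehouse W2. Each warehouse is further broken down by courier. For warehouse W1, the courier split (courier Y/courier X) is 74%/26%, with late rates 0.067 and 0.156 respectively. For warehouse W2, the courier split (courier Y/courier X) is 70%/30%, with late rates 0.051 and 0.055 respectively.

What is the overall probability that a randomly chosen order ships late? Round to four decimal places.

P(L|W1) = 0.74·0.067 + 0.26·0.156 = 0.04958 + 0.04056 = 0.09014
P(L|W2) = 0.7·0.051 + 0.3·0.055 = 0.0357 + 0.0165 = 0.0522
By total probability over the outer partition,
P(L) = 0.09·0.09014 + 0.91·0.0522
      = 0.0081126 + 0.047502 = 0.0556146

0.0556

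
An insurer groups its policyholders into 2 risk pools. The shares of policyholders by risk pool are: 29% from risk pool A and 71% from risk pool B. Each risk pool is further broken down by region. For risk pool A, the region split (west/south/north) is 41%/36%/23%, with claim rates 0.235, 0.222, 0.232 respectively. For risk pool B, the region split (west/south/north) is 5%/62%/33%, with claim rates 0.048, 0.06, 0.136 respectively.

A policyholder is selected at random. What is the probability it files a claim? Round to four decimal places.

P(C) ≈ 0.1266

P(C|A) = 0.41·0.235 + 0.36·0.222 + 0.23·0.232 = 0.09635 + 0.07992 + 0.05336 = 0.22963
P(C|B) = 0.05·0.048 + 0.62·0.06 + 0.33·0.136 = 0.0024 + 0.0372 + 0.04488 = 0.08448
By total probability over the outer partition,
P(C) = 0.29·0.22963 + 0.71·0.08448
      = 0.0665927 + 0.0599808 = 0.1265735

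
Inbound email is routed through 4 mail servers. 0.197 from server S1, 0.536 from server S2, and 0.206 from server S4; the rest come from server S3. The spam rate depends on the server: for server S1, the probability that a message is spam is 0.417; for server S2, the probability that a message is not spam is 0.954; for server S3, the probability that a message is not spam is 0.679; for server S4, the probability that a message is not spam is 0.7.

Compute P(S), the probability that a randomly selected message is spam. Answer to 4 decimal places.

P(S) ≈ 0.1882

P(S3) = 1 − (0.197 + 0.536 + 0.206) = 0.061.
P(S|S2) = 1 − 0.954 = 0.046.
P(S|S3) = 1 − 0.679 = 0.321.
P(S|S4) = 1 − 0.7 = 0.3.
By the law of total probability,
P(S) = P(S|S1)·P(S1) + P(S|S2)·P(S2) + P(S|S3)·P(S3) + P(S|S4)·P(S4)
      = 0.417·0.197 + 0.046·0.536 + 0.321·0.061 + 0.3·0.206
      = 0.082149 + 0.024656 + 0.019581 + 0.0618 = 0.188186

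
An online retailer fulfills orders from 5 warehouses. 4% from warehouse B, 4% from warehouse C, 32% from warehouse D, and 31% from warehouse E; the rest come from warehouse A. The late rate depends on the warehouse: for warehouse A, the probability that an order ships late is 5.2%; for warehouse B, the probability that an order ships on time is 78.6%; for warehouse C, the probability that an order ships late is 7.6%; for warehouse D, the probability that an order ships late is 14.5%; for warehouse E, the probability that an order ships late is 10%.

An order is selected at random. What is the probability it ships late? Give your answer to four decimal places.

0.1041

P(A) = 1 − (0.04 + 0.04 + 0.32 + 0.31) = 0.29.
P(L|B) = 1 − 0.786 = 0.214.
P(L) = P(L|A)·P(A) + P(L|B)·P(B) + P(L|C)·P(C) + P(L|D)·P(D) + P(L|E)·P(E)
      = 0.052·0.29 + 0.214·0.04 + 0.076·0.04 + 0.145·0.32 + 0.1·0.31
      = 0.01508 + 0.00856 + 0.00304 + 0.0464 + 0.031 = 0.10408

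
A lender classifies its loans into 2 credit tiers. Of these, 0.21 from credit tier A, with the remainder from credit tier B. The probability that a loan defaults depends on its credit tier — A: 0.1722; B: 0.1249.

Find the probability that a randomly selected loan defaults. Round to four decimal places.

0.1348

P(B) = 1 − (0.21) = 0.79.
Summing over the partition,
P(D) = P(D|A)·P(A) + P(D|B)·P(B)
      = 0.1722·0.21 + 0.1249·0.79
      = 0.036162 + 0.098671 = 0.134833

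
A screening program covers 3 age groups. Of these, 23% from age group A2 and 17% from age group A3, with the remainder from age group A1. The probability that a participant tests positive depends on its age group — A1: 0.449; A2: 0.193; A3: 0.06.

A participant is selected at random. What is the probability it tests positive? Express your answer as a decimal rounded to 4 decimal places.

P(A1) = 1 − (0.23 + 0.17) = 0.6.
P(T) = P(T|A1)·P(A1) + P(T|A2)·P(A2) + P(T|A3)·P(A3)
      = 0.449·0.6 + 0.193·0.23 + 0.06·0.17
      = 0.2694 + 0.04439 + 0.0102 = 0.32399

P(T) ≈ 0.3240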